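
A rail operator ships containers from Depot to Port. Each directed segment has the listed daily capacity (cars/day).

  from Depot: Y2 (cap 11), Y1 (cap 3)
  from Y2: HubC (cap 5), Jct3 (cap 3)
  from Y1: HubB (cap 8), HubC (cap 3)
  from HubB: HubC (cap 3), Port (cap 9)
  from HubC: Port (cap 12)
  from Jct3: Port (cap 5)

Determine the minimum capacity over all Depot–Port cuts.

11

Augment Depot→Y2→HubC→Port: bottleneck 5, flow now 5.
Augment Depot→Y2→Jct3→Port: bottleneck 3, flow now 8.
Augment Depot→Y1→HubB→Port: bottleneck 3, flow now 11.
No augmenting path remains; maximum flow = 11.
By max-flow min-cut, the minimum cut capacity equals the max flow.
In the residual graph, reachable from Depot: {Depot, Y2}.
Min-cut edges: Depot→Y1 (3), Y2→HubC (5), Y2→Jct3 (3); capacity 3 + 5 + 3 = 11.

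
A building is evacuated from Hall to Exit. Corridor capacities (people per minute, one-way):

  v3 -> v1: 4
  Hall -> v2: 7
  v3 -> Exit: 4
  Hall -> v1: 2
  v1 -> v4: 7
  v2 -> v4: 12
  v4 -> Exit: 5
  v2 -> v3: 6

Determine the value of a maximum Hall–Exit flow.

Augment Hall→v1→v4→Exit: bottleneck 2, flow now 2.
Augment Hall→v2→v3→Exit: bottleneck 4, flow now 6.
Augment Hall→v2→v4→Exit: bottleneck 3, flow now 9.
No augmenting path remains; maximum flow = 9.
In the residual graph, reachable from Hall: {Hall}.
Min-cut edges: Hall→v1 (2), Hall→v2 (7); capacity 2 + 7 = 9.
This cut is saturated, so no flow can exceed 9.

9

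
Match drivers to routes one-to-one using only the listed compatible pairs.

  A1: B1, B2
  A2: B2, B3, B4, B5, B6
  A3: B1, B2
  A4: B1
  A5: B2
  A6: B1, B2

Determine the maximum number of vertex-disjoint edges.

Unit-capacity flow: source→left, listed edges, right→sink; max matching = max flow.
Augmenting path A1→B1 (+1); matched 1.
Augmenting path A2→B2 (+1); matched 2.
Augmenting path A3→B2→A2→B3 (+1); matched 3.
No augmenting path remains; maximum matching = 3.
König certificate: {A2, B1, B2} is a vertex cover of size 3 (every listed pair touches it), so no matching can be larger.

3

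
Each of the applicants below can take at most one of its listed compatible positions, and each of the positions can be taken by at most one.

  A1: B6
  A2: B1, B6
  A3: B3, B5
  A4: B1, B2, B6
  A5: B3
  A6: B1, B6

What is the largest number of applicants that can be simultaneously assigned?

Unit-capacity flow: source→left, listed edges, right→sink; max matching = max flow.
Augmenting path A1→B6 (+1); matched 1.
Augmenting path A2→B1 (+1); matched 2.
Augmenting path A3→B3 (+1); matched 3.
Augmenting path A4→B2 (+1); matched 4.
Augmenting path A5→B3→A3→B5 (+1); matched 5.
No augmenting path remains; maximum matching = 5.
König certificate: {A3, A4, A5, B1, B6} is a vertex cover of size 5 (every listed pair touches it), so no matching can be larger.

5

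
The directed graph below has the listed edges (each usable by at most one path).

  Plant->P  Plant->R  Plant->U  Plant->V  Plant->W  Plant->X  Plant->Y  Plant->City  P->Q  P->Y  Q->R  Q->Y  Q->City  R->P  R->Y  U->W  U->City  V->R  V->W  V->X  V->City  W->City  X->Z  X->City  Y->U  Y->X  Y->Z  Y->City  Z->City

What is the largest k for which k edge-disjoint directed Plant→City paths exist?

Assign every edge capacity 1; by Menger, the answer equals the max flow.
Path Plant→City (+1); total 1.
Path Plant→U→City (+1); total 2.
Path Plant→V→City (+1); total 3.
Path Plant→W→City (+1); total 4.
Path Plant→X→City (+1); total 5.
Path Plant→Y→City (+1); total 6.
Path Plant→P→Q→City (+1); total 7.
Path Plant→R→Y→Z→City (+1); total 8.
No residual Plant→City path; max flow = 8.
Certifying cut of size 8: {Plant→City, Plant→P, Plant→R, Plant→U, Plant→V, Plant→W, Plant→X, Plant→Y}.

8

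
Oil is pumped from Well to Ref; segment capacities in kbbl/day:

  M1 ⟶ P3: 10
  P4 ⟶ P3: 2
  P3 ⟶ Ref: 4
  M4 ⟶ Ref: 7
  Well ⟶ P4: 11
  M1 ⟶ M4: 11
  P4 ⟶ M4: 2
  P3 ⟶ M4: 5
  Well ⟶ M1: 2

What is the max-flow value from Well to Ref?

Augment Well→M1→M4→Ref: bottleneck 2, flow now 2.
Augment Well→P4→M4→Ref: bottleneck 2, flow now 4.
Augment Well→P4→P3→Ref: bottleneck 2, flow now 6.
No augmenting path remains; maximum flow = 6.
In the residual graph, reachable from Well: {Well, P4}.
Min-cut edges: Well→M1 (2), P4→M4 (2), P4→P3 (2); capacity 2 + 2 + 2 = 6.
This cut is saturated, so no flow can exceed 6.

6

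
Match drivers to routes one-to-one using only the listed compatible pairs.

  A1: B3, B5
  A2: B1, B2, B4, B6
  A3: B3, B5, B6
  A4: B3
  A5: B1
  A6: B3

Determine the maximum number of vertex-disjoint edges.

Unit-capacity flow: source→left, listed edges, right→sink; max matching = max flow.
Augmenting path A1→B3 (+1); matched 1.
Augmenting path A2→B1 (+1); matched 2.
Augmenting path A3→B5 (+1); matched 3.
Augmenting path A5→B1→A2→B2 (+1); matched 4.
Augmenting path A4→B3→A1→B5→A3→B6 (+1); matched 5.
No augmenting path remains; maximum matching = 5.
König certificate: {A1, A2, A3, A5, B3} is a vertex cover of size 5 (every listed pair touches it), so no matching can be larger.

5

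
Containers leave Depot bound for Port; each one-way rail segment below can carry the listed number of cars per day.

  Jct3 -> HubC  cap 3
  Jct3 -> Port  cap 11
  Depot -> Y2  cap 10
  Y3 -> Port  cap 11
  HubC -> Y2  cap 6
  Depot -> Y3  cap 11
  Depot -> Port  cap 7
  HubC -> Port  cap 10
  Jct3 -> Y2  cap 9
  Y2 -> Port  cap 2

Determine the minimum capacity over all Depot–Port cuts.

20

Augment Depot→Port: bottleneck 7, flow now 7.
Augment Depot→Y3→Port: bottleneck 11, flow now 18.
Augment Depot→Y2→Port: bottleneck 2, flow now 20.
No augmenting path remains; maximum flow = 20.
By max-flow min-cut, the minimum cut capacity equals the max flow.
In the residual graph, reachable from Depot: {Depot, Y2}.
Min-cut edges: Depot→Y3 (11), Depot→Port (7), Y2→Port (2); capacity 11 + 7 + 2 = 20.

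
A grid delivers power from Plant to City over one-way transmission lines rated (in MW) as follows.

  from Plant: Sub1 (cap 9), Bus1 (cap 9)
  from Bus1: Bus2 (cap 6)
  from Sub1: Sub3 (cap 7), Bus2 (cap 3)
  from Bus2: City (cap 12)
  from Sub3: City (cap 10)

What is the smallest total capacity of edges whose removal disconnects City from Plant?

15

Augment Plant→Bus1→Bus2→City: bottleneck 6, flow now 6.
Augment Plant→Sub1→Bus2→City: bottleneck 3, flow now 9.
Augment Plant→Sub1→Sub3→City: bottleneck 6, flow now 15.
No augmenting path remains; maximum flow = 15.
By max-flow min-cut, the minimum cut capacity equals the max flow.
In the residual graph, reachable from Plant: {Plant, Bus1}.
Min-cut edges: Plant→Sub1 (9), Bus1→Bus2 (6); capacity 9 + 6 = 15.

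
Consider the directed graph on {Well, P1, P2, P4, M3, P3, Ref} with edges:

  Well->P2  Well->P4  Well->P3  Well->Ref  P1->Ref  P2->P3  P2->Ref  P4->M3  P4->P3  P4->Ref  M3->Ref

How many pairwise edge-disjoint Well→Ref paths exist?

3

Assign every edge capacity 1; by Menger, the answer equals the max flow.
Path Well→Ref (+1); total 1.
Path Well→P2→Ref (+1); total 2.
Path Well→P4→Ref (+1); total 3.
No residual Well→Ref path; max flow = 3.
Certifying cut of size 3: {Well→P2, Well→P4, Well→Ref}.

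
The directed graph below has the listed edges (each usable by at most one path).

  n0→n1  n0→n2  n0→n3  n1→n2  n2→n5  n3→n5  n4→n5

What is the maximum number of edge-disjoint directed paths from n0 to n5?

2

Assign every edge capacity 1; by Menger, the answer equals the max flow.
Path n0→n2→n5 (+1); total 1.
Path n0→n3→n5 (+1); total 2.
No residual n0→n5 path; max flow = 2.
Certifying cut of size 2: {n0→n3, n2→n5}.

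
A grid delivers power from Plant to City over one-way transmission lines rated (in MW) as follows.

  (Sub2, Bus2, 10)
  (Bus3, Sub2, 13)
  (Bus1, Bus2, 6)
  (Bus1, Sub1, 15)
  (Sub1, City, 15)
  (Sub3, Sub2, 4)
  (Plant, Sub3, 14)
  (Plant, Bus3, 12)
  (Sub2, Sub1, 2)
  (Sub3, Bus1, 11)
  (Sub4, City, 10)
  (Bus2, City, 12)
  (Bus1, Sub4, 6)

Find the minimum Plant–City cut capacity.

23

Augment Plant→Sub3→Bus1→Sub4→City: bottleneck 6, flow now 6.
Augment Plant→Sub3→Bus1→Bus2→City: bottleneck 5, flow now 11.
Augment Plant→Sub3→Sub2→Bus2→City: bottleneck 3, flow now 14.
Augment Plant→Bus3→Sub2→Bus2→City: bottleneck 4, flow now 18.
Augment Plant→Bus3→Sub2→Sub1→City: bottleneck 2, flow now 20.
Augment Plant→Bus3→Sub2→Bus2→Bus1→Sub1→City: bottleneck 3, flow now 23. (uses reverse residual edge)
No augmenting path remains; maximum flow = 23.
By max-flow min-cut, the minimum cut capacity equals the max flow.
In the residual graph, reachable from Plant: {Plant, Sub3, Bus3, Sub2}.
Min-cut edges: Sub3→Bus1 (11), Sub2→Bus2 (10), Sub2→Sub1 (2); capacity 11 + 10 + 2 = 23.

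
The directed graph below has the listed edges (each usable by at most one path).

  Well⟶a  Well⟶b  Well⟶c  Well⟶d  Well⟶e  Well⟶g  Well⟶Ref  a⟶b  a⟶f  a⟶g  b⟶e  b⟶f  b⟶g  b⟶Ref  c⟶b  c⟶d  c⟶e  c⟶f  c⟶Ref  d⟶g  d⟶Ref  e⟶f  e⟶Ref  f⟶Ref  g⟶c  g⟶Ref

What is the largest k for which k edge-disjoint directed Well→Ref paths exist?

Assign every edge capacity 1; by Menger, the answer equals the max flow.
Path Well→Ref (+1); total 1.
Path Well→b→Ref (+1); total 2.
Path Well→c→Ref (+1); total 3.
Path Well→d→Ref (+1); total 4.
Path Well→e→Ref (+1); total 5.
Path Well→g→Ref (+1); total 6.
Path Well→a→f→Ref (+1); total 7.
No residual Well→Ref path; max flow = 7.
Certifying cut of size 7: {Well→Ref, Well→a, Well→b, Well→c, Well→d, Well→e, Well→g}.

7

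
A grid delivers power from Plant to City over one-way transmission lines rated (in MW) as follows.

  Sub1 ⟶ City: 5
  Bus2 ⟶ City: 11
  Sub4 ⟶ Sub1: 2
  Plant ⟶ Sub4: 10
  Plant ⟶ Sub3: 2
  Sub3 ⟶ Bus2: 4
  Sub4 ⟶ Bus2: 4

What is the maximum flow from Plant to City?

Augment Plant→Sub4→Bus2→City: bottleneck 4, flow now 4.
Augment Plant→Sub4→Sub1→City: bottleneck 2, flow now 6.
Augment Plant→Sub3→Bus2→City: bottleneck 2, flow now 8.
No augmenting path remains; maximum flow = 8.
In the residual graph, reachable from Plant: {Plant, Sub4}.
Min-cut edges: Plant→Sub3 (2), Sub4→Bus2 (4), Sub4→Sub1 (2); capacity 2 + 4 + 2 = 8.
This cut is saturated, so no flow can exceed 8.

8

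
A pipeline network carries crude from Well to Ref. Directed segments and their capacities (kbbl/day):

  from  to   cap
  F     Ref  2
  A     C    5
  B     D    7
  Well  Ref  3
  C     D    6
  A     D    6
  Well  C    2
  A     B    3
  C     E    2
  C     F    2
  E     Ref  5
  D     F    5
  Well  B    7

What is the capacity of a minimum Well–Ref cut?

7

Augment Well→Ref: bottleneck 3, flow now 3.
Augment Well→C→E→Ref: bottleneck 2, flow now 5.
Augment Well→B→D→F→Ref: bottleneck 2, flow now 7.
No augmenting path remains; maximum flow = 7.
By max-flow min-cut, the minimum cut capacity equals the max flow.
In the residual graph, reachable from Well: {Well, B, D, F}.
Min-cut edges: Well→C (2), Well→Ref (3), F→Ref (2); capacity 2 + 3 + 2 = 7.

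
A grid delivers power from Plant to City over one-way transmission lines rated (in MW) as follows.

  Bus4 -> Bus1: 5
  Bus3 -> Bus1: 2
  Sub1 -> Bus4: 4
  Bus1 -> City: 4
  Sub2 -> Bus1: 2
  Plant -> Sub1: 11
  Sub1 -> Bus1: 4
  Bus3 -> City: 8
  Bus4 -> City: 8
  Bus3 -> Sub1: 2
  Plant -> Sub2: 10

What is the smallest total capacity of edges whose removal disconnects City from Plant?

8

Augment Plant→Sub2→Bus1→City: bottleneck 2, flow now 2.
Augment Plant→Sub1→Bus4→City: bottleneck 4, flow now 6.
Augment Plant→Sub1→Bus1→City: bottleneck 2, flow now 8.
No augmenting path remains; maximum flow = 8.
By max-flow min-cut, the minimum cut capacity equals the max flow.
In the residual graph, reachable from Plant: {Plant, Sub2, Sub1, Bus1}.
Min-cut edges: Sub1→Bus4 (4), Bus1→City (4); capacity 4 + 4 = 8.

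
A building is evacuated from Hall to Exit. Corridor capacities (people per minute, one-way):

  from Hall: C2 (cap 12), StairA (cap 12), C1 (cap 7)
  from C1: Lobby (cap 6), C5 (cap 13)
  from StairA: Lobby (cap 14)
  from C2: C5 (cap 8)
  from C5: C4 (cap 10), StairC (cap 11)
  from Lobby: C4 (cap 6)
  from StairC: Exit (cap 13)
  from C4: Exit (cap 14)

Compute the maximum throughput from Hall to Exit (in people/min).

Augment Hall→C1→C5→StairC→Exit: bottleneck 7, flow now 7.
Augment Hall→StairA→Lobby→C4→Exit: bottleneck 6, flow now 13.
Augment Hall→C2→C5→StairC→Exit: bottleneck 4, flow now 17.
Augment Hall→C2→C5→C4→Exit: bottleneck 4, flow now 21.
No augmenting path remains; maximum flow = 21.
In the residual graph, reachable from Hall: {Hall, StairA, C2, Lobby}.
Min-cut edges: Hall→C1 (7), C2→C5 (8), Lobby→C4 (6); capacity 7 + 8 + 6 = 21.
This cut is saturated, so no flow can exceed 21.

21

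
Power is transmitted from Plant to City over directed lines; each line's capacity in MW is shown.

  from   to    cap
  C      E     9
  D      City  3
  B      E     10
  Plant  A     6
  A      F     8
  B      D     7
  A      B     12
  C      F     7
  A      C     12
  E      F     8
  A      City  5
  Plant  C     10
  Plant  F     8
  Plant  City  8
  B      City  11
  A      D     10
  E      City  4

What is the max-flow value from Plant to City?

18

Augment Plant→City: bottleneck 8, flow now 8.
Augment Plant→A→City: bottleneck 5, flow now 13.
Augment Plant→A→B→City: bottleneck 1, flow now 14.
Augment Plant→C→E→City: bottleneck 4, flow now 18.
No augmenting path remains; maximum flow = 18.
In the residual graph, reachable from Plant: {Plant, C, E, F}.
Min-cut edges: Plant→A (6), Plant→City (8), E→City (4); capacity 6 + 8 + 4 = 18.
This cut is saturated, so no flow can exceed 18.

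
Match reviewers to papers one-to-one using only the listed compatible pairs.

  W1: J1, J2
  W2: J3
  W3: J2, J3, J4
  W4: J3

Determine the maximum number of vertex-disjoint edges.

Unit-capacity flow: source→left, listed edges, right→sink; max matching = max flow.
Augmenting path W1→J1 (+1); matched 1.
Augmenting path W2→J3 (+1); matched 2.
Augmenting path W3→J2 (+1); matched 3.
No augmenting path remains; maximum matching = 3.
König certificate: {W1, W3, J3} is a vertex cover of size 3 (every listed pair touches it), so no matching can be larger.

3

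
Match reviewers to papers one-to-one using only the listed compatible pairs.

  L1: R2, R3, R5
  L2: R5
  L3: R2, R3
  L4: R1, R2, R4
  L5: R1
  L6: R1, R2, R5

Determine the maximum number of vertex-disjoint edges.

Unit-capacity flow: source→left, listed edges, right→sink; max matching = max flow.
Augmenting path L1→R2 (+1); matched 1.
Augmenting path L2→R5 (+1); matched 2.
Augmenting path L3→R3 (+1); matched 3.
Augmenting path L4→R1 (+1); matched 4.
Augmenting path L5→R1→L4→R4 (+1); matched 5.
No augmenting path remains; maximum matching = 5.
König certificate: {L4, R1, R2, R3, R5} is a vertex cover of size 5 (every listed pair touches it), so no matching can be larger.

5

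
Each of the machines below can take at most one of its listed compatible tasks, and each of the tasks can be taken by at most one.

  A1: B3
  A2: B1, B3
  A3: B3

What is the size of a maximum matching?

2

Unit-capacity flow: source→left, listed edges, right→sink; max matching = max flow.
Augmenting path A1→B3 (+1); matched 1.
Augmenting path A2→B1 (+1); matched 2.
No augmenting path remains; maximum matching = 2.
König certificate: {A2, B3} is a vertex cover of size 2 (every listed pair touches it), so no matching can be larger.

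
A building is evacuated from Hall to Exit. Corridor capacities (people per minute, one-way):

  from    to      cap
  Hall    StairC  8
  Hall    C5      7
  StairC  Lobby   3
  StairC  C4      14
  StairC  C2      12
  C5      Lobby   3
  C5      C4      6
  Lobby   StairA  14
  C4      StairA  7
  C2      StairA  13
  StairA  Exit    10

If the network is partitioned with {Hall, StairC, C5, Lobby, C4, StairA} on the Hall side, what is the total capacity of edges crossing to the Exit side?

22

Edges leaving {Hall, StairC, C5, Lobby, C4, StairA}: StairC→C2 (12), StairA→Exit (10).
Cut capacity = 12 + 10 = 22.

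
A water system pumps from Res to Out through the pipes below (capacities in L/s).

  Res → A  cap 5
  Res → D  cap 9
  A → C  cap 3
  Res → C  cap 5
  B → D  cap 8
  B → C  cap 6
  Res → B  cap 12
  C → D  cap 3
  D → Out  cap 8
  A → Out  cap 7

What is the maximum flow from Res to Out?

13

Augment Res→A→Out: bottleneck 5, flow now 5.
Augment Res→D→Out: bottleneck 8, flow now 13.
No augmenting path remains; maximum flow = 13.
In the residual graph, reachable from Res: {Res, B, C, D}.
Min-cut edges: Res→A (5), D→Out (8); capacity 5 + 8 = 13.
This cut is saturated, so no flow can exceed 13.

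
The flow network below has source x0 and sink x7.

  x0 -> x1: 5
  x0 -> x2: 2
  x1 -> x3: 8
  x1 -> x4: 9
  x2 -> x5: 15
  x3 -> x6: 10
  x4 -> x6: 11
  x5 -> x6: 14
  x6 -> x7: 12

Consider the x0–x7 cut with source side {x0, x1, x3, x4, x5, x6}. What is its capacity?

Edges leaving {x0, x1, x3, x4, x5, x6}: x0→x2 (2), x6→x7 (12).
Cut capacity = 2 + 12 = 14.

14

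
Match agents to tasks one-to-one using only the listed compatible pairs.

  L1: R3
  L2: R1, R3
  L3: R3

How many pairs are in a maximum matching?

2

Unit-capacity flow: source→left, listed edges, right→sink; max matching = max flow.
Augmenting path L1→R3 (+1); matched 1.
Augmenting path L2→R1 (+1); matched 2.
No augmenting path remains; maximum matching = 2.
König certificate: {L2, R3} is a vertex cover of size 2 (every listed pair touches it), so no matching can be larger.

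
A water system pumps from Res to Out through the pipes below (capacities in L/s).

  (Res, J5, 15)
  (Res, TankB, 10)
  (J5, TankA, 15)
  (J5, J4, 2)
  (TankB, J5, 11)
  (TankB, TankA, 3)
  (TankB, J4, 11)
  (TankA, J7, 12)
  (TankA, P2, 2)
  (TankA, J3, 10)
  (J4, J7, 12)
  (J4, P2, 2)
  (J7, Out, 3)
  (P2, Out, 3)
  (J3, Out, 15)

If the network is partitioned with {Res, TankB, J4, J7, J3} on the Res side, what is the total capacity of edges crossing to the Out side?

49

Edges leaving {Res, TankB, J4, J7, J3}: Res→J5 (15), TankB→J5 (11), TankB→TankA (3), J4→P2 (2), J7→Out (3), J3→Out (15).
Cut capacity = 15 + 11 + 3 + 2 + 3 + 15 = 49.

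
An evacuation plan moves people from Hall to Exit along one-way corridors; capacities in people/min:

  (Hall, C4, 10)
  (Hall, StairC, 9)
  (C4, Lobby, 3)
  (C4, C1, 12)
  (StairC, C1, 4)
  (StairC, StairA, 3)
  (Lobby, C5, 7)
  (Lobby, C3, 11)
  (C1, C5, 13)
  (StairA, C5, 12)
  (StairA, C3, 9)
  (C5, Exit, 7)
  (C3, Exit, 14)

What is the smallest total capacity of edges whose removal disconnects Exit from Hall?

Augment Hall→C4→Lobby→C5→Exit: bottleneck 3, flow now 3.
Augment Hall→C4→C1→C5→Exit: bottleneck 4, flow now 7.
Augment Hall→StairC→StairA→C3→Exit: bottleneck 3, flow now 10.
Augment Hall→C4→C1→C5→Lobby→C3→Exit: bottleneck 3, flow now 13. (uses reverse residual edge)
No augmenting path remains; maximum flow = 13.
By max-flow min-cut, the minimum cut capacity equals the max flow.
In the residual graph, reachable from Hall: {Hall, C4, StairC, C1, C5}.
Min-cut edges: C4→Lobby (3), StairC→StairA (3), C5→Exit (7); capacity 3 + 3 + 7 = 13.

13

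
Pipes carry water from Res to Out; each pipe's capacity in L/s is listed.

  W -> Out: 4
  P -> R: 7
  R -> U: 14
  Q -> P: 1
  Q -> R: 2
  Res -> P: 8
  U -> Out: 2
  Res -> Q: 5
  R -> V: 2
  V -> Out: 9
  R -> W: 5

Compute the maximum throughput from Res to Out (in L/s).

8

Augment Res→P→R→U→Out: bottleneck 2, flow now 2.
Augment Res→P→R→V→Out: bottleneck 2, flow now 4.
Augment Res→P→R→W→Out: bottleneck 3, flow now 7.
Augment Res→Q→R→W→Out: bottleneck 1, flow now 8.
No augmenting path remains; maximum flow = 8.
In the residual graph, reachable from Res: {Res, P, Q, R, U, W}.
Min-cut edges: R→V (2), U→Out (2), W→Out (4); capacity 2 + 2 + 4 = 8.
This cut is saturated, so no flow can exceed 8.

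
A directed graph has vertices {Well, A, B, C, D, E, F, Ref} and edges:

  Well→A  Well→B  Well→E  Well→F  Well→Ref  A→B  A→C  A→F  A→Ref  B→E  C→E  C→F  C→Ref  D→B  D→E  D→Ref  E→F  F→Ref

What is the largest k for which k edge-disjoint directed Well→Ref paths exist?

3

Assign every edge capacity 1; by Menger, the answer equals the max flow.
Path Well→Ref (+1); total 1.
Path Well→A→Ref (+1); total 2.
Path Well→F→Ref (+1); total 3.
No residual Well→Ref path; max flow = 3.
Certifying cut of size 3: {F→Ref, Well→A, Well→Ref}.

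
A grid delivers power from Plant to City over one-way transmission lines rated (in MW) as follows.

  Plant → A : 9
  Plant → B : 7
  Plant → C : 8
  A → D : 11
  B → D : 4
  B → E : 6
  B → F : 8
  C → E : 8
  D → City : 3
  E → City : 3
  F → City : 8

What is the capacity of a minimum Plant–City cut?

13

Augment Plant→A→D→City: bottleneck 3, flow now 3.
Augment Plant→B→E→City: bottleneck 3, flow now 6.
Augment Plant→B→F→City: bottleneck 4, flow now 10.
Augment Plant→C→E→B→F→City: bottleneck 3, flow now 13. (uses reverse residual edge)
No augmenting path remains; maximum flow = 13.
By max-flow min-cut, the minimum cut capacity equals the max flow.
In the residual graph, reachable from Plant: {Plant, A, C, D, E}.
Min-cut edges: Plant→B (7), D→City (3), E→City (3); capacity 7 + 3 + 3 = 13.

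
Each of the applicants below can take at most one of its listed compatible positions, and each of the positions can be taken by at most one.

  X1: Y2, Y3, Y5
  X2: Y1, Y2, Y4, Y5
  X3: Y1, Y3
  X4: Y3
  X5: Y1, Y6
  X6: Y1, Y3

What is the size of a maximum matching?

5

Unit-capacity flow: source→left, listed edges, right→sink; max matching = max flow.
Augmenting path X1→Y2 (+1); matched 1.
Augmenting path X2→Y1 (+1); matched 2.
Augmenting path X3→Y3 (+1); matched 3.
Augmenting path X5→Y6 (+1); matched 4.
Augmenting path X6→Y1→X2→Y4 (+1); matched 5.
No augmenting path remains; maximum matching = 5.
König certificate: {X1, X2, X5, Y1, Y3} is a vertex cover of size 5 (every listed pair touches it), so no matching can be larger.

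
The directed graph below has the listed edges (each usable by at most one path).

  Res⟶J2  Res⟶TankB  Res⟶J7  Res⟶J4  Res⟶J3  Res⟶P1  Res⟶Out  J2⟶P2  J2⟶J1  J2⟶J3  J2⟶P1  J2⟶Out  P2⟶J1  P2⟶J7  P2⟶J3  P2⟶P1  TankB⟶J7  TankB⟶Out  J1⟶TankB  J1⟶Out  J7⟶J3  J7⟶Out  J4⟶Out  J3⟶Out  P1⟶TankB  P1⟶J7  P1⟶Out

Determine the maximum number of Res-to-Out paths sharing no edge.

7

Assign every edge capacity 1; by Menger, the answer equals the max flow.
Path Res→Out (+1); total 1.
Path Res→J2→Out (+1); total 2.
Path Res→TankB→Out (+1); total 3.
Path Res→J7→Out (+1); total 4.
Path Res→J4→Out (+1); total 5.
Path Res→J3→Out (+1); total 6.
Path Res→P1→Out (+1); total 7.
No residual Res→Out path; max flow = 7.
Certifying cut of size 7: {Res→J2, Res→J3, Res→J4, Res→J7, Res→Out, Res→P1, Res→TankB}.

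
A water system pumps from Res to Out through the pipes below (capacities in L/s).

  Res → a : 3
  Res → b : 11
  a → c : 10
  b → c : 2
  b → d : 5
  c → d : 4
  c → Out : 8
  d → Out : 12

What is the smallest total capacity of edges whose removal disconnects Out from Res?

Augment Res→a→c→Out: bottleneck 3, flow now 3.
Augment Res→b→c→Out: bottleneck 2, flow now 5.
Augment Res→b→d→Out: bottleneck 5, flow now 10.
No augmenting path remains; maximum flow = 10.
By max-flow min-cut, the minimum cut capacity equals the max flow.
In the residual graph, reachable from Res: {Res, b}.
Min-cut edges: Res→a (3), b→c (2), b→d (5); capacity 3 + 2 + 5 = 10.

10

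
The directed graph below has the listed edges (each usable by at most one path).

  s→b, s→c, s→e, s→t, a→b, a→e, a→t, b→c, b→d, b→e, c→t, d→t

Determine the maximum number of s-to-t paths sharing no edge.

Assign every edge capacity 1; by Menger, the answer equals the max flow.
Path s→t (+1); total 1.
Path s→c→t (+1); total 2.
Path s→b→d→t (+1); total 3.
No residual s→t path; max flow = 3.
Certifying cut of size 3: {s→b, s→c, s→t}.

3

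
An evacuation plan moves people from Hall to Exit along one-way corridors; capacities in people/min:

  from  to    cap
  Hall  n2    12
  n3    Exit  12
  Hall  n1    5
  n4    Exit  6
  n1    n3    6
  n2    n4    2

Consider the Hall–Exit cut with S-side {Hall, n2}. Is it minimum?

Given cut capacity: 5 + 2 = 7.
Augment Hall→n1→n3→Exit: bottleneck 5, flow now 5.
Augment Hall→n2→n4→Exit: bottleneck 2, flow now 7.
No augmenting path remains; maximum flow = 7.
Cut capacity 7 equals the max flow, so it is a minimum cut.

Yes — it is a minimum cut (capacity 7).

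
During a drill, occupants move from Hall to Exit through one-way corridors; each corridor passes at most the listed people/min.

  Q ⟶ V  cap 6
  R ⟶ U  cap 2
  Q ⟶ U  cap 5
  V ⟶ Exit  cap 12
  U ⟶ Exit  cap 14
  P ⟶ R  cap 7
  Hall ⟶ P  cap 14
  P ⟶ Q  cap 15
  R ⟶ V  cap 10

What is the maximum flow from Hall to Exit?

14

Augment Hall→P→Q→U→Exit: bottleneck 5, flow now 5.
Augment Hall→P→Q→V→Exit: bottleneck 6, flow now 11.
Augment Hall→P→R→U→Exit: bottleneck 2, flow now 13.
Augment Hall→P→R→V→Exit: bottleneck 1, flow now 14.
No augmenting path remains; maximum flow = 14.
In the residual graph, reachable from Hall: {Hall}.
Min-cut edges: Hall→P (14); capacity 14 = 14.
This cut is saturated, so no flow can exceed 14.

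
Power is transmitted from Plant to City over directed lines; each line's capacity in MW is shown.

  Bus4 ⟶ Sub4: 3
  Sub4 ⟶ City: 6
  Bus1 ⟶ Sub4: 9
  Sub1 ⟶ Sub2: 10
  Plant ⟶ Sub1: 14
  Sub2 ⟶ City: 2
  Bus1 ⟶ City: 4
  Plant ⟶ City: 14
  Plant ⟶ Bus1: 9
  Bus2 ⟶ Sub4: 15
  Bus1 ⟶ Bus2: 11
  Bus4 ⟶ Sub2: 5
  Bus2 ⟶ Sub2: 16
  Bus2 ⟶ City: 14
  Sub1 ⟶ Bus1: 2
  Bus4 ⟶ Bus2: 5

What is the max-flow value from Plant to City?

27

Augment Plant→City: bottleneck 14, flow now 14.
Augment Plant→Bus1→City: bottleneck 4, flow now 18.
Augment Plant→Sub1→Sub2→City: bottleneck 2, flow now 20.
Augment Plant→Bus1→Bus2→City: bottleneck 5, flow now 25.
Augment Plant→Sub1→Bus1→Bus2→City: bottleneck 2, flow now 27.
No augmenting path remains; maximum flow = 27.
In the residual graph, reachable from Plant: {Plant, Sub1, Sub2}.
Min-cut edges: Plant→Bus1 (9), Plant→City (14), Sub1→Bus1 (2), Sub2→City (2); capacity 9 + 14 + 2 + 2 = 27.
This cut is saturated, so no flow can exceed 27.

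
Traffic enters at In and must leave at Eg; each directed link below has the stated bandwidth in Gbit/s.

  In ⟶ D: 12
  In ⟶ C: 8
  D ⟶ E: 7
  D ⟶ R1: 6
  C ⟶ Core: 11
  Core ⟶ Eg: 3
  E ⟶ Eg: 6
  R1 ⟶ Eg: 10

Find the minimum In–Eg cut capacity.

Augment In→D→E→Eg: bottleneck 6, flow now 6.
Augment In→D→R1→Eg: bottleneck 6, flow now 12.
Augment In→C→Core→Eg: bottleneck 3, flow now 15.
No augmenting path remains; maximum flow = 15.
By max-flow min-cut, the minimum cut capacity equals the max flow.
In the residual graph, reachable from In: {In, C, Core}.
Min-cut edges: In→D (12), Core→Eg (3); capacity 12 + 3 = 15.

15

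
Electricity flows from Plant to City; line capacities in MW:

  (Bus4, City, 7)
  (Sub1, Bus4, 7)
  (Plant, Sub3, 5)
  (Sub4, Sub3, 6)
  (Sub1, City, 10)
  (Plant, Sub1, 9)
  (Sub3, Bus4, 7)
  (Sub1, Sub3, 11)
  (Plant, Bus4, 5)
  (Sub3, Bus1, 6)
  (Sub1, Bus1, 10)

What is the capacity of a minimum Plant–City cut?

Augment Plant→Sub1→City: bottleneck 9, flow now 9.
Augment Plant→Bus4→City: bottleneck 5, flow now 14.
Augment Plant→Sub3→Bus4→City: bottleneck 2, flow now 16.
No augmenting path remains; maximum flow = 16.
By max-flow min-cut, the minimum cut capacity equals the max flow.
In the residual graph, reachable from Plant: {Plant, Sub3, Bus4, Bus1}.
Min-cut edges: Plant→Sub1 (9), Bus4→City (7); capacity 9 + 7 = 16.

16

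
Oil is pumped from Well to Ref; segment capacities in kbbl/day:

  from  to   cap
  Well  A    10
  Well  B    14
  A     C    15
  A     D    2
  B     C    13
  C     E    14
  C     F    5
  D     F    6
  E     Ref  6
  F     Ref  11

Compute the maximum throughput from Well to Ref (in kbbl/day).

Augment Well→A→C→E→Ref: bottleneck 6, flow now 6.
Augment Well→A→C→F→Ref: bottleneck 4, flow now 10.
Augment Well→B→C→F→Ref: bottleneck 1, flow now 11.
Augment Well→B→C→A→D→F→Ref: bottleneck 2, flow now 13. (uses reverse residual edge)
No augmenting path remains; maximum flow = 13.
In the residual graph, reachable from Well: {Well, A, B, C, E}.
Min-cut edges: A→D (2), C→F (5), E→Ref (6); capacity 2 + 5 + 6 = 13.
This cut is saturated, so no flow can exceed 13.

13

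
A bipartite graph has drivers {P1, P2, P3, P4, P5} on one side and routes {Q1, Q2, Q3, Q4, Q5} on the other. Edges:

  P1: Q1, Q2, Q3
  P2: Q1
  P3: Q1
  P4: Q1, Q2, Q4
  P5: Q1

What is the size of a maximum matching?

Unit-capacity flow: source→left, listed edges, right→sink; max matching = max flow.
Augmenting path P1→Q1 (+1); matched 1.
Augmenting path P4→Q2 (+1); matched 2.
Augmenting path P2→Q1→P1→Q3 (+1); matched 3.
No augmenting path remains; maximum matching = 3.
König certificate: {P1, P4, Q1} is a vertex cover of size 3 (every listed pair touches it), so no matching can be larger.

3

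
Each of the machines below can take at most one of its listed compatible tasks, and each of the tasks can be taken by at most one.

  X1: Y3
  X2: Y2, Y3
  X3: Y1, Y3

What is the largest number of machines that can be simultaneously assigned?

Unit-capacity flow: source→left, listed edges, right→sink; max matching = max flow.
Augmenting path X1→Y3 (+1); matched 1.
Augmenting path X2→Y2 (+1); matched 2.
Augmenting path X3→Y1 (+1); matched 3.
No augmenting path remains; maximum matching = 3.
König certificate: {X1, X2, X3} is a vertex cover of size 3 (every listed pair touches it), so no matching can be larger.

3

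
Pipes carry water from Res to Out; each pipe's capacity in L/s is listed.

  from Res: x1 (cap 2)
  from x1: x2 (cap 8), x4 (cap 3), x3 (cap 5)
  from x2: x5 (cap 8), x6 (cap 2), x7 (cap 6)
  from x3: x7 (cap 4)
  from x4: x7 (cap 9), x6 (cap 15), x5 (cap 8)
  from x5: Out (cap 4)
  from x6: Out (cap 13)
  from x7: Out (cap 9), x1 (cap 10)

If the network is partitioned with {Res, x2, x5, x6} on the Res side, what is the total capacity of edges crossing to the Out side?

Edges leaving {Res, x2, x5, x6}: Res→x1 (2), x2→x7 (6), x5→Out (4), x6→Out (13).
Cut capacity = 2 + 6 + 4 + 13 = 25.

25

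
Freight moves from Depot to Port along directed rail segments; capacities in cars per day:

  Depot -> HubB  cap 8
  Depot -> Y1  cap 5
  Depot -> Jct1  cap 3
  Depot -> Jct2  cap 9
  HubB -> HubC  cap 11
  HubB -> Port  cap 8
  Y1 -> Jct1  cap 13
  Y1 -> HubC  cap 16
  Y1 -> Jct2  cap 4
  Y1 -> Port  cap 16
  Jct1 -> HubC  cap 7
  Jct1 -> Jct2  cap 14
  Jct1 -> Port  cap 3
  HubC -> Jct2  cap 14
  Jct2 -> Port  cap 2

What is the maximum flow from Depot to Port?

18

Augment Depot→HubB→Port: bottleneck 8, flow now 8.
Augment Depot→Y1→Port: bottleneck 5, flow now 13.
Augment Depot→Jct1→Port: bottleneck 3, flow now 16.
Augment Depot→Jct2→Port: bottleneck 2, flow now 18.
No augmenting path remains; maximum flow = 18.
In the residual graph, reachable from Depot: {Depot, Jct2}.
Min-cut edges: Depot→HubB (8), Depot→Y1 (5), Depot→Jct1 (3), Jct2→Port (2); capacity 8 + 5 + 3 + 2 = 18.
This cut is saturated, so no flow can exceed 18.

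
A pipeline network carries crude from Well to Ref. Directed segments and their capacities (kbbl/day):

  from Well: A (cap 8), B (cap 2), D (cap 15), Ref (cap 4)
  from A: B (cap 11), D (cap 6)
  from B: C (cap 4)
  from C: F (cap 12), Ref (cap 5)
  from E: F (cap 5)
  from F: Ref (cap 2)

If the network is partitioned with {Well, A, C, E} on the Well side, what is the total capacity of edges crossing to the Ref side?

Edges leaving {Well, A, C, E}: Well→B (2), Well→D (15), Well→Ref (4), A→B (11), A→D (6), C→F (12), C→Ref (5), E→F (5).
Cut capacity = 2 + 15 + 4 + 11 + 6 + 12 + 5 + 5 = 60.

60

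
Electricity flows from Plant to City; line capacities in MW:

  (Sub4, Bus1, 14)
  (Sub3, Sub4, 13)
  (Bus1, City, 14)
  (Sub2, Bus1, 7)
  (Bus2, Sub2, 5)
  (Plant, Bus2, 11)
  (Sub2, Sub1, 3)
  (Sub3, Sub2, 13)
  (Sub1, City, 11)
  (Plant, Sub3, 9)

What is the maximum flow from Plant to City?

14

Augment Plant→Bus2→Sub2→Bus1→City: bottleneck 5, flow now 5.
Augment Plant→Sub3→Sub2→Bus1→City: bottleneck 2, flow now 7.
Augment Plant→Sub3→Sub2→Sub1→City: bottleneck 3, flow now 10.
Augment Plant→Sub3→Sub4→Bus1→City: bottleneck 4, flow now 14.
No augmenting path remains; maximum flow = 14.
In the residual graph, reachable from Plant: {Plant, Bus2}.
Min-cut edges: Plant→Sub3 (9), Bus2→Sub2 (5); capacity 9 + 5 = 14.
This cut is saturated, so no flow can exceed 14.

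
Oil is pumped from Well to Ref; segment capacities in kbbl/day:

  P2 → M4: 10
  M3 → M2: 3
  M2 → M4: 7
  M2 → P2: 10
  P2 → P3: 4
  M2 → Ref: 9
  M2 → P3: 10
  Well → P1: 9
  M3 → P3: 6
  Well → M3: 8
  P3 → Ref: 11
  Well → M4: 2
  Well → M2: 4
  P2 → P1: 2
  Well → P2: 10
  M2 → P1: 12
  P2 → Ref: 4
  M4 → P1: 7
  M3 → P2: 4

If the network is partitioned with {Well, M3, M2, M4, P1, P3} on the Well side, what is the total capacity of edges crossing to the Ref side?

Edges leaving {Well, M3, M2, M4, P1, P3}: Well→P2 (10), M3→P2 (4), M2→P2 (10), M2→Ref (9), P3→Ref (11).
Cut capacity = 10 + 4 + 10 + 9 + 11 = 44.

44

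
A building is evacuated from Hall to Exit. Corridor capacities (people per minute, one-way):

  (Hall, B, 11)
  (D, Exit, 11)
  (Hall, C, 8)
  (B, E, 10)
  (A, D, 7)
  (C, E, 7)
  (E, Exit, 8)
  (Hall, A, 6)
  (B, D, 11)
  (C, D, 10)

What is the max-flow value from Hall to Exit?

Augment Hall→A→D→Exit: bottleneck 6, flow now 6.
Augment Hall→B→D→Exit: bottleneck 5, flow now 11.
Augment Hall→B→E→Exit: bottleneck 6, flow now 17.
Augment Hall→C→E→Exit: bottleneck 2, flow now 19.
No augmenting path remains; maximum flow = 19.
In the residual graph, reachable from Hall: {Hall, A, B, C, D, E}.
Min-cut edges: D→Exit (11), E→Exit (8); capacity 11 + 8 = 19.
This cut is saturated, so no flow can exceed 19.

19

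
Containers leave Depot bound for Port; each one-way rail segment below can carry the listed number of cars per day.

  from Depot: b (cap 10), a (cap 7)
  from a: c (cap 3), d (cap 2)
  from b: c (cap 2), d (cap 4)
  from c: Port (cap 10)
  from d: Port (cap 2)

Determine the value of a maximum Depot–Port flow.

7

Augment Depot→a→c→Port: bottleneck 3, flow now 3.
Augment Depot→a→d→Port: bottleneck 2, flow now 5.
Augment Depot→b→c→Port: bottleneck 2, flow now 7.
No augmenting path remains; maximum flow = 7.
In the residual graph, reachable from Depot: {Depot, a, b, d}.
Min-cut edges: a→c (3), b→c (2), d→Port (2); capacity 3 + 2 + 2 = 7.
This cut is saturated, so no flow can exceed 7.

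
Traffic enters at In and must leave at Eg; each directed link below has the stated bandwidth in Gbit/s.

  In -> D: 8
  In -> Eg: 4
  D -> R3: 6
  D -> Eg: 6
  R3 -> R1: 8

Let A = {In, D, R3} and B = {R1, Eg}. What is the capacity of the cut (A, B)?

Edges leaving {In, D, R3}: In→Eg (4), D→Eg (6), R3→R1 (8).
Cut capacity = 4 + 6 + 8 = 18.

18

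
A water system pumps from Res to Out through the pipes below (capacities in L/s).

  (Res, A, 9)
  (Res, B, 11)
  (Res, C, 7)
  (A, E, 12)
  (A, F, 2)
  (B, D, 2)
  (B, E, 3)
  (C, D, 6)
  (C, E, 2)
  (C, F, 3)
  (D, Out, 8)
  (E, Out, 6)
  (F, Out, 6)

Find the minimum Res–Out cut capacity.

17

Augment Res→A→E→Out: bottleneck 6, flow now 6.
Augment Res→A→F→Out: bottleneck 2, flow now 8.
Augment Res→B→D→Out: bottleneck 2, flow now 10.
Augment Res→C→D→Out: bottleneck 6, flow now 16.
Augment Res→C→F→Out: bottleneck 1, flow now 17.
No augmenting path remains; maximum flow = 17.
By max-flow min-cut, the minimum cut capacity equals the max flow.
In the residual graph, reachable from Res: {Res, A, B, E}.
Min-cut edges: Res→C (7), A→F (2), B→D (2), E→Out (6); capacity 7 + 2 + 2 + 6 = 17.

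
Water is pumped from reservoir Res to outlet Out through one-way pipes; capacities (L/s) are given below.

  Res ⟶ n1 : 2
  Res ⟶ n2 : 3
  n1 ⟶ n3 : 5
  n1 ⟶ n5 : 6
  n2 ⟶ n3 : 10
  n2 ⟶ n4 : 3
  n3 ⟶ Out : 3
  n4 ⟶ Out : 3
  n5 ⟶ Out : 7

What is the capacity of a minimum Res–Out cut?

5

Augment Res→n1→n3→Out: bottleneck 2, flow now 2.
Augment Res→n2→n3→Out: bottleneck 1, flow now 3.
Augment Res→n2→n4→Out: bottleneck 2, flow now 5.
No augmenting path remains; maximum flow = 5.
By max-flow min-cut, the minimum cut capacity equals the max flow.
In the residual graph, reachable from Res: {Res}.
Min-cut edges: Res→n1 (2), Res→n2 (3); capacity 2 + 3 = 5.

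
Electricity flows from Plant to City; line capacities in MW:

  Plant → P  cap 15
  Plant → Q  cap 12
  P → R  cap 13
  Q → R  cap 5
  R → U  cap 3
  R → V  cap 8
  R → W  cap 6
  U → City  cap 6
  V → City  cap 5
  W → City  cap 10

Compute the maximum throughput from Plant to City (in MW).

Augment Plant→P→R→U→City: bottleneck 3, flow now 3.
Augment Plant→P→R→V→City: bottleneck 5, flow now 8.
Augment Plant→P→R→W→City: bottleneck 5, flow now 13.
Augment Plant→Q→R→W→City: bottleneck 1, flow now 14.
No augmenting path remains; maximum flow = 14.
In the residual graph, reachable from Plant: {Plant, P, Q, R, V}.
Min-cut edges: R→U (3), R→W (6), V→City (5); capacity 3 + 6 + 5 = 14.
This cut is saturated, so no flow can exceed 14.

14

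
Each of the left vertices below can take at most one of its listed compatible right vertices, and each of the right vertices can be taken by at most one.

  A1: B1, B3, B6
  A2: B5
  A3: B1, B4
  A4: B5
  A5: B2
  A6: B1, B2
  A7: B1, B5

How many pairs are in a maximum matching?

Unit-capacity flow: source→left, listed edges, right→sink; max matching = max flow.
Augmenting path A1→B1 (+1); matched 1.
Augmenting path A2→B5 (+1); matched 2.
Augmenting path A3→B4 (+1); matched 3.
Augmenting path A5→B2 (+1); matched 4.
Augmenting path A6→B1→A1→B3 (+1); matched 5.
No augmenting path remains; maximum matching = 5.
König certificate: {A1, A3, B1, B2, B5} is a vertex cover of size 5 (every listed pair touches it), so no matching can be larger.

5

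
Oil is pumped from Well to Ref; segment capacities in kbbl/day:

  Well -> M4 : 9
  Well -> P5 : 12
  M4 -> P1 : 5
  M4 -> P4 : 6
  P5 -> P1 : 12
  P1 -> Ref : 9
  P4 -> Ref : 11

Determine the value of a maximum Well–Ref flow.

15

Augment Well→M4→P1→Ref: bottleneck 5, flow now 5.
Augment Well→M4→P4→Ref: bottleneck 4, flow now 9.
Augment Well→P5→P1→Ref: bottleneck 4, flow now 13.
Augment Well→P5→P1→M4→P4→Ref: bottleneck 2, flow now 15. (uses reverse residual edge)
No augmenting path remains; maximum flow = 15.
In the residual graph, reachable from Well: {Well, M4, P5, P1}.
Min-cut edges: M4→P4 (6), P1→Ref (9); capacity 6 + 9 = 15.
This cut is saturated, so no flow can exceed 15.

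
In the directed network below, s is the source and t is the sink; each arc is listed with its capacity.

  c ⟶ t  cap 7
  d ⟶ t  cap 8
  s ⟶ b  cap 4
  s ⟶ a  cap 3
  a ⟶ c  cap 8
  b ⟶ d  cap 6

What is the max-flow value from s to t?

Augment s→a→c→t: bottleneck 3, flow now 3.
Augment s→b→d→t: bottleneck 4, flow now 7.
No augmenting path remains; maximum flow = 7.
In the residual graph, reachable from s: {s}.
Min-cut edges: s→a (3), s→b (4); capacity 3 + 4 = 7.
This cut is saturated, so no flow can exceed 7.

7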